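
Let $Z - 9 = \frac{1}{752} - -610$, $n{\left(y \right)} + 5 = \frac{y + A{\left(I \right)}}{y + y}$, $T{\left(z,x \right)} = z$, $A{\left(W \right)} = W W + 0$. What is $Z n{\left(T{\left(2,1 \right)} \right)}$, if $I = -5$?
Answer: $\frac{3258423}{3008} \approx 1083.3$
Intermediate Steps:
$A{\left(W \right)} = W^{2}$ ($A{\left(W \right)} = W^{2} + 0 = W^{2}$)
$n{\left(y \right)} = -5 + \frac{25 + y}{2 y}$ ($n{\left(y \right)} = -5 + \frac{y + \left(-5\right)^{2}}{y + y} = -5 + \frac{y + 25}{2 y} = -5 + \left(25 + y\right) \frac{1}{2 y} = -5 + \frac{25 + y}{2 y}$)
$Z = \frac{465489}{752}$ ($Z = 9 + \left(\frac{1}{752} - -610\right) = 9 + \left(\frac{1}{752} + 610\right) = 9 + \frac{458721}{752} = \frac{465489}{752} \approx 619.0$)
$Z n{\left(T{\left(2,1 \right)} \right)} = \frac{465489 \frac{25 - 18}{2 \cdot 2}}{752} = \frac{465489 \cdot \frac{1}{2} \cdot \frac{1}{2} \left(25 - 18\right)}{752} = \frac{465489 \cdot \frac{1}{2} \cdot \frac{1}{2} \cdot 7}{752} = \frac{465489}{752} \cdot \frac{7}{4} = \frac{3258423}{3008}$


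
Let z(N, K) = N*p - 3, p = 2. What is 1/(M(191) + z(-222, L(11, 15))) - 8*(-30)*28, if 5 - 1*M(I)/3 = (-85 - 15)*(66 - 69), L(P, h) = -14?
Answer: 8951039/1332 ≈ 6720.0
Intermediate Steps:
z(N, K) = -3 + 2*N (z(N, K) = N*2 - 3 = 2*N - 3 = -3 + 2*N)
M(I) = -885 (M(I) = 15 - 3*(-85 - 15)*(66 - 69) = 15 - (-300)*(-3) = 15 - 3*300 = 15 - 900 = -885)
1/(M(191) + z(-222, L(11, 15))) - 8*(-30)*28 = 1/(-885 + (-3 + 2*(-222))) - 8*(-30)*28 = 1/(-885 + (-3 - 444)) - (-240)*28 = 1/(-885 - 447) - 1*(-6720) = 1/(-1332) + 6720 = -1/1332 + 6720 = 8951039/1332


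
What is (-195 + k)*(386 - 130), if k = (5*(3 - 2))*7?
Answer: -40960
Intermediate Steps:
k = 35 (k = (5*1)*7 = 5*7 = 35)
(-195 + k)*(386 - 130) = (-195 + 35)*(386 - 130) = -160*256 = -40960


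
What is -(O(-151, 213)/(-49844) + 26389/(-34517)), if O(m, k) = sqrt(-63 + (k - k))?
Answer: 26389/34517 + 3*I*sqrt(7)/49844 ≈ 0.76452 + 0.00015924*I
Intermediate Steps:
O(m, k) = 3*I*sqrt(7) (O(m, k) = sqrt(-63 + 0) = sqrt(-63) = 3*I*sqrt(7))
-(O(-151, 213)/(-49844) + 26389/(-34517)) = -((3*I*sqrt(7))/(-49844) + 26389/(-34517)) = -((3*I*sqrt(7))*(-1/49844) + 26389*(-1/34517)) = -(-3*I*sqrt(7)/49844 - 26389/34517) = -(-26389/34517 - 3*I*sqrt(7)/49844) = 26389/34517 + 3*I*sqrt(7)/49844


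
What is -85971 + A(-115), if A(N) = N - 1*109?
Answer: -86195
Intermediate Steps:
A(N) = -109 + N (A(N) = N - 109 = -109 + N)
-85971 + A(-115) = -85971 + (-109 - 115) = -85971 - 224 = -86195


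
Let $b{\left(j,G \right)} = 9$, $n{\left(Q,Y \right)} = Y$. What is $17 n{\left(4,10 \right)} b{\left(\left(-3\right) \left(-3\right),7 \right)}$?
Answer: $1530$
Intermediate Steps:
$17 n{\left(4,10 \right)} b{\left(\left(-3\right) \left(-3\right),7 \right)} = 17 \cdot 10 \cdot 9 = 170 \cdot 9 = 1530$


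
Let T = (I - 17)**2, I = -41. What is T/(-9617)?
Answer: -3364/9617 ≈ -0.34980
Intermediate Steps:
T = 3364 (T = (-41 - 17)**2 = (-58)**2 = 3364)
T/(-9617) = 3364/(-9617) = 3364*(-1/9617) = -3364/9617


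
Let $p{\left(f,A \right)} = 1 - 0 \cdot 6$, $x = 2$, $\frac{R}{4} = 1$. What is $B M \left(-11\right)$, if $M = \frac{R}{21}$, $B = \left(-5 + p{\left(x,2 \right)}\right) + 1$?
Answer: $\frac{44}{7} \approx 6.2857$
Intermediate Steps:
$R = 4$ ($R = 4 \cdot 1 = 4$)
$p{\left(f,A \right)} = 1$ ($p{\left(f,A \right)} = 1 - 0 = 1 + 0 = 1$)
$B = -3$ ($B = \left(-5 + 1\right) + 1 = -4 + 1 = -3$)
$M = \frac{4}{21} \approx 0.19048$
$B M \left(-11\right) = \left(-3\right) \frac{4}{21} \left(-11\right) = \left(- \frac{4}{7}\right) \left(-11\right) = \frac{44}{7}$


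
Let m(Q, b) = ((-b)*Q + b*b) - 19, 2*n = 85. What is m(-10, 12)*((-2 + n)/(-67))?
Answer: -19845/134 ≈ -148.10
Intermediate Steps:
n = 85/2 (n = (½)*85 = 85/2 ≈ 42.500)
m(Q, b) = -19 + b² - Q*b (m(Q, b) = (-Q*b + b²) - 19 = (b² - Q*b) - 19 = -19 + b² - Q*b)
m(-10, 12)*((-2 + n)/(-67)) = (-19 + 12² - 1*(-10)*12)*((-2 + 85/2)/(-67)) = (-19 + 144 + 120)*((81/2)*(-1/67)) = 245*(-81/134) = -19845/134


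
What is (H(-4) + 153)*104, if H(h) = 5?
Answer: 16432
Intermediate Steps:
(H(-4) + 153)*104 = (5 + 153)*104 = 158*104 = 16432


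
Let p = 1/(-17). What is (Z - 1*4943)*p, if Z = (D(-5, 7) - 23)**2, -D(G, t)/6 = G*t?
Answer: -30026/17 ≈ -1766.2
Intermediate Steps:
D(G, t) = -6*G*t
Z = 34969 (Z = (-6*(-5)*7 - 23)**2 = (210 - 23)**2 = 187**2 = 34969)
p = -1/17 ≈ -0.058824
(Z - 1*4943)*p = (34969 - 1*4943)*(-1/17) = (34969 - 4943)*(-1/17) = 30026*(-1/17) = -30026/17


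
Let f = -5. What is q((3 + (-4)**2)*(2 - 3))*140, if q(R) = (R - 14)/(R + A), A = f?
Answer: 385/2 ≈ 192.50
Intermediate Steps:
A = -5
q(R) = (-14 + R)/(-5 + R) (q(R) = (R - 14)/(R - 5) = (-14 + R)/(-5 + R))
q((3 + (-4)**2)*(2 - 3))*140 = ((-14 + (3 + (-4)**2)*(2 - 3))/(-5 + (3 + (-4)**2)*(2 - 3)))*140 = ((-14 + (3 + 16)*(-1))/(-5 + (3 + 16)*(-1)))*140 = ((-14 + 19*(-1))/(-5 + 19*(-1)))*140 = ((-14 - 19)/(-5 - 19))*140 = (-33/(-24))*140 = -1/24*(-33)*140 = (11/8)*140 = 385/2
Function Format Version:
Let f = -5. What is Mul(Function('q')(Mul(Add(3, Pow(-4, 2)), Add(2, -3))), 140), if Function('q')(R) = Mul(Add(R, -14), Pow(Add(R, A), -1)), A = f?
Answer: Rational(385, 2) ≈ 192.50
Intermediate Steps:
A = -5
Function('q')(R) = Mul(Pow(Add(-5, R), -1), Add(-14, R)) (Function('q')(R) = Mul(Add(R, -14), Pow(Add(R, -5), -1)) = Mul(Add(-14, R), Pow(Add(-5, R), -1)) = Mul(Pow(Add(-5, R), -1), Add(-14, R)))
Mul(Function('q')(Mul(Add(3, Pow(-4, 2)), Add(2, -3))), 140) = Mul(Mul(Pow(Add(-5, Mul(Add(3, Pow(-4, 2)), Add(2, -3))), -1), Add(-14, Mul(Add(3, Pow(-4, 2)), Add(2, -3)))), 140) = Mul(Mul(Pow(Add(-5, Mul(Add(3, 16), -1)), -1), Add(-14, Mul(Add(3, 16), -1))), 140) = Mul(Mul(Pow(Add(-5, Mul(19, -1)), -1), Add(-14, Mul(19, -1))), 140) = Mul(Mul(Pow(Add(-5, -19), -1), Add(-14, -19)), 140) = Mul(Mul(Pow(-24, -1), -33), 140) = Mul(Mul(Rational(-1, 24), -33), 140) = Mul(Rational(11, 8), 140) = Rational(385, 2)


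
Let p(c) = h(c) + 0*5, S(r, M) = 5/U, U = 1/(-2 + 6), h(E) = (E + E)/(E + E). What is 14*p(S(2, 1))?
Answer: 14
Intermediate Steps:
h(E) = 1 (h(E) = (2*E)/((2*E)) = (2*E)*(1/(2*E)) = 1)
U = 1/4 ≈ 0.25000
S(r, M) = 20 (S(r, M) = 5/(1/4) = 5*4 = 20)
p(c) = 1 (p(c) = 1 + 0*5 = 1 + 0 = 1)
14*p(S(2, 1)) = 14*1 = 14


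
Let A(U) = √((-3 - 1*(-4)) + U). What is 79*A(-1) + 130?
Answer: 130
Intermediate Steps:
A(U) = √(1 + U) (A(U) = √((-3 + 4) + U) = √(1 + U))
79*A(-1) + 130 = 79*√(1 - 1) + 130 = 79*√0 + 130 = 79*0 + 130 = 0 + 130 = 130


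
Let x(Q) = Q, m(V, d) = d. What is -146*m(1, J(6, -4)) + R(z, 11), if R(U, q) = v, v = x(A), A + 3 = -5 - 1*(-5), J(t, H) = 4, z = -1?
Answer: -587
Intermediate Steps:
A = -3 (A = -3 + (-5 - 1*(-5)) = -3 + (-5 + 5) = -3 + 0 = -3)
v = -3
R(U, q) = -3
-146*m(1, J(6, -4)) + R(z, 11) = -146*4 - 3 = -584 - 3 = -587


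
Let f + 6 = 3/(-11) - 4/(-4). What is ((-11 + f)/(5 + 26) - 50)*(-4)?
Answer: 68916/341 ≈ 202.10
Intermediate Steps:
f = -58/11 (f = -6 + (3/(-11) - 4/(-4)) = -6 + (3*(-1/11) - 4*(-1/4)) = -6 + (-3/11 + 1) = -6 + 8/11 = -58/11 ≈ -5.2727)
((-11 + f)/(5 + 26) - 50)*(-4) = ((-11 - 58/11)/(5 + 26) - 50)*(-4) = (-179/11/31 - 50)*(-4) = (-179/11*1/31 - 50)*(-4) = (-179/341 - 50)*(-4) = -17229/341*(-4) = 68916/341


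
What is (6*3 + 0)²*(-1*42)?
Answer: -13608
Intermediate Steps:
(6*3 + 0)²*(-1*42) = (18 + 0)²*(-42) = 18²*(-42) = 324*(-42) = -13608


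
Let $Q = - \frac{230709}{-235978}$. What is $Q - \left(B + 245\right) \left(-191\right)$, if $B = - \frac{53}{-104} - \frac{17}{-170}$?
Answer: $\frac{2878277396923}{61354280} \approx 46912.0$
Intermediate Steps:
$B = \frac{317}{520}$ ($B = \left(-53\right) \left(- \frac{1}{104}\right) - - \frac{1}{10} = \frac{53}{104} + \frac{1}{10} = \frac{317}{520} \approx 0.60962$)
$Q = \frac{230709}{235978}$ ($Q = \left(-230709\right) \left(- \frac{1}{235978}\right) = \frac{230709}{235978} \approx 0.97767$)
$Q - \left(B + 245\right) \left(-191\right) = \frac{230709}{235978} - \left(\frac{317}{520} + 245\right) \left(-191\right) = \frac{230709}{235978} - \frac{127717}{520} \left(-191\right) = \frac{230709}{235978} - - \frac{24393947}{520} = \frac{230709}{235978} + \frac{24393947}{520} = \frac{2878277396923}{61354280}$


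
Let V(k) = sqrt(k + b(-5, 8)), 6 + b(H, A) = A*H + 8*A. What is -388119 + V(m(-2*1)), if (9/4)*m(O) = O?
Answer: -388119 + sqrt(154)/3 ≈ -3.8812e+5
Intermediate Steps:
b(H, A) = -6 + 8*A + A*H (b(H, A) = -6 + (A*H + 8*A) = -6 + (8*A + A*H) = -6 + 8*A + A*H)
m(O) = 4*O/9
V(k) = sqrt(18 + k) (V(k) = sqrt(k + (-6 + 8*8 + 8*(-5))) = sqrt(k + (-6 + 64 - 40)) = sqrt(k + 18) = sqrt(18 + k))
-388119 + V(m(-2*1)) = -388119 + sqrt(18 + 4*(-2*1)/9) = -388119 + sqrt(18 + (4/9)*(-2)) = -388119 + sqrt(18 - 8/9) = -388119 + sqrt(154/9) = -388119 + sqrt(154)/3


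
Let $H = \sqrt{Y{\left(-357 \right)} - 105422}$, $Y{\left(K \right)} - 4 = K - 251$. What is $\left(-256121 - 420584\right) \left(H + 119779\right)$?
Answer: $-81055048195 - 676705 i \sqrt{106026} \approx -8.1055 \cdot 10^{10} - 2.2035 \cdot 10^{8} i$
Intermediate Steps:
$Y{\left(K \right)} = -247 + K$ ($Y{\left(K \right)} = 4 + \left(K - 251\right) = 4 + \left(-251 + K\right) = -247 + K$)
$H = i \sqrt{106026}$ ($H = \sqrt{\left(-247 - 357\right) - 105422} = \sqrt{-604 - 105422} = \sqrt{-106026} = i \sqrt{106026} \approx 325.62 i$)
$\left(-256121 - 420584\right) \left(H + 119779\right) = \left(-256121 - 420584\right) \left(i \sqrt{106026} + 119779\right) = - 676705 \left(119779 + i \sqrt{106026}\right) = -81055048195 - 676705 i \sqrt{106026}$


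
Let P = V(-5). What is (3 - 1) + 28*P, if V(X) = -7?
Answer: -194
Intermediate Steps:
P = -7
(3 - 1) + 28*P = (3 - 1) + 28*(-7) = 2 - 196 = -194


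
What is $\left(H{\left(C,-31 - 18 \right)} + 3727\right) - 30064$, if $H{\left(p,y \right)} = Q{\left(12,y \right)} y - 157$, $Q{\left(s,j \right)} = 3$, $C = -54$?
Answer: $-26641$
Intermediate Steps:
$H{\left(p,y \right)} = -157 + 3 y$ ($H{\left(p,y \right)} = 3 y - 157 = -157 + 3 y$)
$\left(H{\left(C,-31 - 18 \right)} + 3727\right) - 30064 = \left(\left(-157 + 3 \left(-31 - 18\right)\right) + 3727\right) - 30064 = \left(\left(-157 + 3 \left(-49\right)\right) + 3727\right) - 30064 = \left(\left(-157 - 147\right) + 3727\right) - 30064 = \left(-304 + 3727\right) - 30064 = 3423 - 30064 = -26641$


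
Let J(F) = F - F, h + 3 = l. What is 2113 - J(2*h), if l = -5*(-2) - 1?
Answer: 2113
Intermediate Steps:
l = 9 (l = 10 - 1 = 9)
h = 6 (h = -3 + 9 = 6)
J(F) = 0
2113 - J(2*h) = 2113 - 1*0 = 2113 + 0 = 2113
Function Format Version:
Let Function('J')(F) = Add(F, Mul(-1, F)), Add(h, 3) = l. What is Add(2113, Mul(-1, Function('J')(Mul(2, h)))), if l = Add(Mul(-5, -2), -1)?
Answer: 2113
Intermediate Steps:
l = 9 (l = Add(10, -1) = 9)
h = 6 (h = Add(-3, 9) = 6)
Function('J')(F) = 0
Add(2113, Mul(-1, Function('J')(Mul(2, h)))) = Add(2113, Mul(-1, 0)) = Add(2113, 0) = 2113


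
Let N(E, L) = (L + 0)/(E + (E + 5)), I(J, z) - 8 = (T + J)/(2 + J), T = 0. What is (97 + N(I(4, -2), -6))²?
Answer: 42003361/4489 ≈ 9357.0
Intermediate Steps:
I(J, z) = 8 + J/(2 + J) (I(J, z) = 8 + (0 + J)/(2 + J) = 8 + J/(2 + J))
N(E, L) = L/(5 + 2*E) (N(E, L) = L/(E + (5 + E)) = L/(5 + 2*E))
(97 + N(I(4, -2), -6))² = (97 - 6/(5 + 2*((16 + 9*4)/(2 + 4))))² = (97 - 6/(5 + 2*((16 + 36)/6)))² = (97 - 6/(5 + 2*((⅙)*52)))² = (97 - 6/(5 + 2*(26/3)))² = (97 - 6/(5 + 52/3))² = (97 - 6/67/3)² = (97 - 6*3/67)² = (97 - 18/67)² = (6481/67)² = 42003361/4489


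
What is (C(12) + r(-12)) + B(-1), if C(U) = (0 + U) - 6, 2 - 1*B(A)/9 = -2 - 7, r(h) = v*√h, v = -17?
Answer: 105 - 34*I*√3 ≈ 105.0 - 58.89*I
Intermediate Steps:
r(h) = -17*√h
B(A) = 99 (B(A) = 18 - 9*(-2 - 7) = 18 - 9*(-9) = 18 + 81 = 99)
C(U) = -6 + U (C(U) = U - 6 = -6 + U)
(C(12) + r(-12)) + B(-1) = ((-6 + 12) - 34*I*√3) + 99 = (6 - 34*I*√3) + 99 = 105 - 34*I*√3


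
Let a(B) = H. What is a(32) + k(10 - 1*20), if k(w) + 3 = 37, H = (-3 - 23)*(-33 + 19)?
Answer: 398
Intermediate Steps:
H = 364 (H = -26*(-14) = 364)
k(w) = 34 (k(w) = -3 + 37 = 34)
a(B) = 364
a(32) + k(10 - 1*20) = 364 + 34 = 398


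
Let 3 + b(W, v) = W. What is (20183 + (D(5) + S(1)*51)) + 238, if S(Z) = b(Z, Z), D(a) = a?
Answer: 20324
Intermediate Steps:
b(W, v) = -3 + W
S(Z) = -3 + Z
(20183 + (D(5) + S(1)*51)) + 238 = (20183 + (5 + (-3 + 1)*51)) + 238 = (20183 + (5 - 2*51)) + 238 = (20183 + (5 - 102)) + 238 = (20183 - 97) + 238 = 20086 + 238 = 20324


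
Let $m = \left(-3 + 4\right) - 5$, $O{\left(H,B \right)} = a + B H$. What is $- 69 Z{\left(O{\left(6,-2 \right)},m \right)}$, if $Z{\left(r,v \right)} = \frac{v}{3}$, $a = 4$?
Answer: $92$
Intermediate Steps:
$O{\left(H,B \right)} = 4 + B H$
$m = -4$ ($m = 1 - 5 = -4$)
$Z{\left(r,v \right)} = \frac{v}{3}$ ($Z{\left(r,v \right)} = v \frac{1}{3} = \frac{v}{3}$)
$- 69 Z{\left(O{\left(6,-2 \right)},m \right)} = - 69 \cdot \frac{1}{3} \left(-4\right) = \left(-69\right) \left(- \frac{4}{3}\right) = 92$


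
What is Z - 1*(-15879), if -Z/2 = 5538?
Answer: 4803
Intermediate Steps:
Z = -11076 (Z = -2*5538 = -11076)
Z - 1*(-15879) = -11076 - 1*(-15879) = -11076 + 15879 = 4803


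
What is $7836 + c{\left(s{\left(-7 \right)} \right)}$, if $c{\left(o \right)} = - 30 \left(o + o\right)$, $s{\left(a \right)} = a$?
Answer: $8256$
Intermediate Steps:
$c{\left(o \right)} = - 60 o$ ($c{\left(o \right)} = - 30 \cdot 2 o = - 60 o$)
$7836 + c{\left(s{\left(-7 \right)} \right)} = 7836 - -420 = 7836 + 420 = 8256$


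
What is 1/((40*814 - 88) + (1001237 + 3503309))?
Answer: 1/4537018 ≈ 2.2041e-7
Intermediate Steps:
1/((40*814 - 88) + (1001237 + 3503309)) = 1/((32560 - 88) + 4504546) = 1/(32472 + 4504546) = 1/4537018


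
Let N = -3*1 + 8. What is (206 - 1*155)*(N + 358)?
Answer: 18513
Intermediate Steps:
N = 5 (N = -3 + 8 = 5)
(206 - 1*155)*(N + 358) = (206 - 1*155)*(5 + 358) = (206 - 155)*363 = 51*363 = 18513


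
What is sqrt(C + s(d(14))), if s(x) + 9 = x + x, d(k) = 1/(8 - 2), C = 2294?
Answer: 2*sqrt(5142)/3 ≈ 47.805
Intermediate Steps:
d(k) = 1/6
s(x) = -9 + 2*x (s(x) = -9 + (x + x) = -9 + 2*x)
sqrt(C + s(d(14))) = sqrt(2294 + (-9 + 2*(1/6))) = sqrt(2294 + (-9 + 1/3)) = sqrt(2294 - 26/3) = sqrt(6856/3) = 2*sqrt(5142)/3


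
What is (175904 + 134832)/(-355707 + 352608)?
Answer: -310736/3099 ≈ -100.27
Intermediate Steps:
(175904 + 134832)/(-355707 + 352608) = 310736/(-3099) = 310736*(-1/3099) = -310736/3099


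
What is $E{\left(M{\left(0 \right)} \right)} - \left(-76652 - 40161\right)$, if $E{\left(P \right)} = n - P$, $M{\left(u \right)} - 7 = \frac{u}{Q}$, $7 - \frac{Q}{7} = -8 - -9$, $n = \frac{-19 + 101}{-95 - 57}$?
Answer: $\frac{8877215}{76} \approx 1.1681 \cdot 10^{5}$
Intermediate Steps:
$n = - \frac{41}{76}$ ($n = \frac{82}{-152} = 82 \left(- \frac{1}{152}\right) = - \frac{41}{76} \approx -0.53947$)
$Q = 42$ ($Q = 49 - 7 \left(-8 - -9\right) = 49 - 7 \left(-8 + 9\right) = 49 - 7 = 42$)
$M{\left(u \right)} = 7 + \frac{u}{42}$
$E{\left(P \right)} = - \frac{41}{76} - P$
$E{\left(M{\left(0 \right)} \right)} - \left(-76652 - 40161\right) = \left(- \frac{41}{76} - \left(7 + \frac{1}{42} \cdot 0\right)\right) - \left(-76652 - 40161\right) = \left(- \frac{41}{76} - \left(7 + 0\right)\right) - \left(-76652 - 40161\right) = \left(- \frac{41}{76} - 7\right) - -116813 = \left(- \frac{41}{76} - 7\right) + 116813 = - \frac{573}{76} + 116813 = \frac{8877215}{76}$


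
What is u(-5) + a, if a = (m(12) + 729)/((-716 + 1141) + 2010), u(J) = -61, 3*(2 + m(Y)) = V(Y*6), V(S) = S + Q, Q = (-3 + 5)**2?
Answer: -443348/7305 ≈ -60.691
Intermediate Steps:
Q = 4 (Q = 2**2 = 4)
V(S) = 4 + S (V(S) = S + 4 = 4 + S)
m(Y) = -2/3 + 2*Y (m(Y) = -2 + (4 + Y*6)/3 = -2 + (4 + 6*Y)/3 = -2 + (4/3 + 2*Y) = -2/3 + 2*Y)
a = 2257/7305 (a = ((-2/3 + 2*12) + 729)/((-716 + 1141) + 2010) = ((-2/3 + 24) + 729)/(425 + 2010) = (70/3 + 729)/2435 = (2257/3)*(1/2435) = 2257/7305 ≈ 0.30897)
u(-5) + a = -61 + 2257/7305 = -443348/7305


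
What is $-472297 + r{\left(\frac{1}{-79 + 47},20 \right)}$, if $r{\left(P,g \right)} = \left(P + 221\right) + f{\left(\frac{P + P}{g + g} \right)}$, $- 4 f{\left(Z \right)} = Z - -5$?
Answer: $- \frac{1208517839}{2560} \approx -4.7208 \cdot 10^{5}$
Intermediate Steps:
$f{\left(Z \right)} = - \frac{5}{4} - \frac{Z}{4}$ ($f{\left(Z \right)} = - \frac{Z - -5}{4} = - \frac{Z + 5}{4} = - \frac{5 + Z}{4} = - \frac{5}{4} - \frac{Z}{4}$)
$r{\left(P,g \right)} = \frac{879}{4} + P - \frac{P}{4 g}$ ($r{\left(P,g \right)} = \left(P + 221\right) - \left(\frac{5}{4} + \frac{\left(P + P\right) \frac{1}{g + g}}{4}\right) = \left(221 + P\right) - \left(\frac{5}{4} + \frac{2 P \frac{1}{2 g}}{4}\right) = \left(221 + P\right) - \left(\frac{5}{4} + \frac{P \frac{1}{g}}{4}\right) = \left(221 + P\right) - \left(\frac{5}{4} + \frac{P}{4 g}\right) = \frac{879}{4} + P - \frac{P}{4 g}$)
$-472297 + r{\left(\frac{1}{-79 + 47},20 \right)} = -472297 + \left(\frac{879}{4} + \frac{1}{-79 + 47} - \frac{1}{4 \left(-79 + 47\right) 20}\right) = -472297 + \left(\frac{879}{4} + \frac{1}{-32} - \frac{1}{4} \frac{1}{-32} \cdot \frac{1}{20}\right) = -472297 - \left(- \frac{7031}{32} - \frac{1}{2560}\right) = -472297 + \left(\frac{879}{4} - \frac{1}{32} + \frac{1}{2560}\right) = -472297 + \frac{562481}{2560} = - \frac{1208517839}{2560}$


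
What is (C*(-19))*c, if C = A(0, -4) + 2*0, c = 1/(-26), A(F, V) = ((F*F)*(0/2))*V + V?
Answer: -38/13 ≈ -2.9231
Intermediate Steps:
A(F, V) = V (A(F, V) = (F**2*(0*(1/2)))*V + V = (F**2*0)*V + V = 0*V + V = 0 + V = V)
c = -1/26 ≈ -0.038462
C = -4 (C = -4 + 2*0 = -4 + 0 = -4)
(C*(-19))*c = -4*(-19)*(-1/26) = 76*(-1/26) = -38/13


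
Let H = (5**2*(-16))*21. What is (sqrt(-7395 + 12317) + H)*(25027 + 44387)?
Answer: -583077600 + 69414*sqrt(4922) ≈ -5.7821e+8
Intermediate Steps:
H = -8400 (H = (25*(-16))*21 = -400*21 = -8400)
(sqrt(-7395 + 12317) + H)*(25027 + 44387) = (sqrt(-7395 + 12317) - 8400)*(25027 + 44387) = (sqrt(4922) - 8400)*69414 = (-8400 + sqrt(4922))*69414 = -583077600 + 69414*sqrt(4922)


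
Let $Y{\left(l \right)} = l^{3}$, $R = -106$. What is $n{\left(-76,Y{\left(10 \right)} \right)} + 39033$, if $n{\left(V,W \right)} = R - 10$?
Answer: $38917$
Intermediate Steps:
$n{\left(V,W \right)} = -116$ ($n{\left(V,W \right)} = -106 - 10 = -116$)
$n{\left(-76,Y{\left(10 \right)} \right)} + 39033 = -116 + 39033 = 38917$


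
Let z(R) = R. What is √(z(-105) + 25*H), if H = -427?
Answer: 14*I*√55 ≈ 103.83*I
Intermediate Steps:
√(z(-105) + 25*H) = √(-105 + 25*(-427)) = √(-105 - 10675) = √(-10780) = 14*I*√55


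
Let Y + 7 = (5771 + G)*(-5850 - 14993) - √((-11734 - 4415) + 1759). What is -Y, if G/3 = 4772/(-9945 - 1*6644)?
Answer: 1995108813052/16589 + I*√14390 ≈ 1.2027e+8 + 119.96*I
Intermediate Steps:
G = -14316/16589 (G = 3*(4772/(-9945 - 1*6644)) = 3*(4772/(-9945 - 6644)) = 3*(4772/(-16589)) = 3*(4772*(-1/16589)) = 3*(-4772/16589) = -14316/16589 ≈ -0.86298)
Y = -1995108813052/16589 - I*√14390 (Y = -7 + ((5771 - 14316/16589)*(-5850 - 14993) - √((-11734 - 4415) + 1759)) = -7 + ((95720803/16589)*(-20843) - √(-16149 + 1759)) = -7 + (-1995108696929/16589 - √(-14390)) = -7 + (-1995108696929/16589 - I*√14390) = -1995108813052/16589 - I*√14390 ≈ -1.2027e+8 - 119.96*I)
-Y = -(-1995108813052/16589 - I*√14390) = 1995108813052/16589 + I*√14390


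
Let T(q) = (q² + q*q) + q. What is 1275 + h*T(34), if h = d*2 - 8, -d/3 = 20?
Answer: -299013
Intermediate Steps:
d = -60 (d = -3*20 = -60)
T(q) = q + 2*q² (T(q) = (q² + q²) + q = 2*q² + q = q + 2*q²)
h = -128 (h = -60*2 - 8 = -120 - 8 = -128)
1275 + h*T(34) = 1275 - 4352*(1 + 2*34) = 1275 - 4352*(1 + 68) = 1275 - 4352*69 = 1275 - 128*2346 = 1275 - 300288 = -299013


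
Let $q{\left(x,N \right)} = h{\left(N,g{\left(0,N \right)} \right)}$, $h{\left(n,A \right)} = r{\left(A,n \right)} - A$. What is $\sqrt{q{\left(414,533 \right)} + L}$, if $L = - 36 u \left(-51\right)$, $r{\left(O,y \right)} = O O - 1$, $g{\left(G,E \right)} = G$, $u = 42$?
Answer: $\sqrt{77111} \approx 277.69$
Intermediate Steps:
$r{\left(O,y \right)} = -1 + O^{2}$ ($r{\left(O,y \right)} = O^{2} - 1 = -1 + O^{2}$)
$h{\left(n,A \right)} = -1 + A^{2} - A$ ($h{\left(n,A \right)} = \left(-1 + A^{2}\right) - A = -1 + A^{2} - A$)
$L = 77112$ ($L = \left(-36\right) 42 \left(-51\right) = \left(-1512\right) \left(-51\right) = 77112$)
$q{\left(x,N \right)} = -1$ ($q{\left(x,N \right)} = -1 + 0^{2} - 0 = -1 + 0 + 0 = -1$)
$\sqrt{q{\left(414,533 \right)} + L} = \sqrt{-1 + 77112} = \sqrt{77111}$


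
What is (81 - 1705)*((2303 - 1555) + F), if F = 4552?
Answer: -8607200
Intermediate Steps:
(81 - 1705)*((2303 - 1555) + F) = (81 - 1705)*((2303 - 1555) + 4552) = -1624*(748 + 4552) = -1624*5300 = -8607200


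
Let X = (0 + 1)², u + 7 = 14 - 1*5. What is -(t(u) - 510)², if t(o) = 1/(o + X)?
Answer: -2337841/9 ≈ -2.5976e+5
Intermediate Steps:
u = 2 (u = -7 + (14 - 1*5) = -7 + (14 - 5) = -7 + 9 = 2)
X = 1 (X = 1² = 1)
t(o) = 1/(1 + o) (t(o) = 1/(o + 1) = 1/(1 + o))
-(t(u) - 510)² = -(1/(1 + 2) - 510)² = -(1/3 - 510)² = -(⅓ - 510)² = -(-1529/3)² = -1*2337841/9 = -2337841/9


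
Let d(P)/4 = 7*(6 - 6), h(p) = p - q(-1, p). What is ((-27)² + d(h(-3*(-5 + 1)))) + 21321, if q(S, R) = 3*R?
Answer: 22050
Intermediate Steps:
h(p) = -2*p (h(p) = p - 3*p = -2*p)
d(P) = 0 (d(P) = 4*(7*(6 - 6)) = 4*(7*0) = 4*0 = 0)
((-27)² + d(h(-3*(-5 + 1)))) + 21321 = ((-27)² + 0) + 21321 = (729 + 0) + 21321 = 729 + 21321 = 22050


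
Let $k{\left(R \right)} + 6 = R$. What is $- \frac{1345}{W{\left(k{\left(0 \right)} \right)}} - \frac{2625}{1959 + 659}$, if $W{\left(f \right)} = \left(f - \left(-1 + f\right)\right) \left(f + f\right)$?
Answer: $\frac{249265}{2244} \approx 111.08$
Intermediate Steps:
$k{\left(R \right)} = -6 + R$
$W{\left(f \right)} = 2 f$ ($W{\left(f \right)} = 1 \cdot 2 f = 2 f$)
$- \frac{1345}{W{\left(k{\left(0 \right)} \right)}} - \frac{2625}{1959 + 659} = - \frac{1345}{2 \left(-6 + 0\right)} - \frac{2625}{1959 + 659} = - \frac{1345}{2 \left(-6\right)} - \frac{2625}{2618} = - \frac{1345}{-12} - \frac{375}{374} = \left(-1345\right) \left(- \frac{1}{12}\right) - \frac{375}{374} = \frac{1345}{12} - \frac{375}{374} = \frac{249265}{2244}$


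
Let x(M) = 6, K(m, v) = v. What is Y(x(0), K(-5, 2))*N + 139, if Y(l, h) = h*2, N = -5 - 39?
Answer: -37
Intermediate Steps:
N = -44
Y(l, h) = 2*h
Y(x(0), K(-5, 2))*N + 139 = (2*2)*(-44) + 139 = 4*(-44) + 139 = -176 + 139 = -37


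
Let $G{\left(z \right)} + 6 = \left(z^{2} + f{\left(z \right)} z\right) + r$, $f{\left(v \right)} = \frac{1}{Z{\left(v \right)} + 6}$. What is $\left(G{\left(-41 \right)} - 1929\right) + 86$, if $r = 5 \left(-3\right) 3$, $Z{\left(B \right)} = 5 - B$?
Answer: $- \frac{11117}{52} \approx -213.79$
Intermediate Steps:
$r = -45$ ($r = \left(-15\right) 3 = -45$)
$f{\left(v \right)} = \frac{1}{11 - v}$ ($f{\left(v \right)} = \frac{1}{\left(5 - v\right) + 6} = \frac{1}{11 - v}$)
$G{\left(z \right)} = -51 + z^{2} - \frac{z}{-11 + z}$ ($G{\left(z \right)} = -6 - \left(45 - z^{2} - - \frac{1}{-11 + z} z\right) = -6 - \left(45 - z^{2} + \frac{z}{-11 + z}\right) = -51 + z^{2} - \frac{z}{-11 + z}$)
$\left(G{\left(-41 \right)} - 1929\right) + 86 = \left(\frac{\left(-1\right) \left(-41\right) + \left(-51 + \left(-41\right)^{2}\right) \left(-11 - 41\right)}{-11 - 41} - 1929\right) + 86 = \left(\frac{41 + \left(-51 + 1681\right) \left(-52\right)}{-52} - 1929\right) + 86 = \left(- \frac{41 + 1630 \left(-52\right)}{52} - 1929\right) + 86 = \left(- \frac{41 - 84760}{52} - 1929\right) + 86 = \left(\left(- \frac{1}{52}\right) \left(-84719\right) - 1929\right) + 86 = \left(\frac{84719}{52} - 1929\right) + 86 = - \frac{15589}{52} + 86 = - \frac{11117}{52}$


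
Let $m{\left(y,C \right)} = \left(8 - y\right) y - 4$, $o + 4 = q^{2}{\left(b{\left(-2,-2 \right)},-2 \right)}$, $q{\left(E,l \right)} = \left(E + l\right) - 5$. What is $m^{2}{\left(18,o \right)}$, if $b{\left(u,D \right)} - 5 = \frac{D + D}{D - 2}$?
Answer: $33856$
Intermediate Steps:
$b{\left(u,D \right)} = 5 + \frac{2 D}{-2 + D}$ ($b{\left(u,D \right)} = 5 + \frac{D + D}{D - 2} = 5 + \frac{2 D}{-2 + D}$)
$q{\left(E,l \right)} = -5 + E + l$
$o = -3$ ($o = -4 + \left(-5 + \frac{-10 + 7 \left(-2\right)}{-2 - 2} - 2\right)^{2} = -4 + \left(-5 + \frac{-10 - 14}{-4} - 2\right)^{2} = -4 + \left(-5 - -6 - 2\right)^{2} = -4 + \left(-5 + 6 - 2\right)^{2} = -4 + \left(-1\right)^{2} = -4 + 1 = -3$)
$m{\left(y,C \right)} = -4 + y \left(8 - y\right)$ ($m{\left(y,C \right)} = y \left(8 - y\right) - 4 = -4 + y \left(8 - y\right)$)
$m^{2}{\left(18,o \right)} = \left(-4 - 18^{2} + 8 \cdot 18\right)^{2} = \left(-4 - 324 + 144\right)^{2} = \left(-184\right)^{2} = 33856$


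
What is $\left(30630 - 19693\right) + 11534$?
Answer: $22471$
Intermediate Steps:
$\left(30630 - 19693\right) + 11534 = 10937 + 11534 = 22471$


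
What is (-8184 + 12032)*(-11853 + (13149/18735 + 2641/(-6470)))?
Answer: -184284713448628/4040515 ≈ -4.5609e+7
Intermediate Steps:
(-8184 + 12032)*(-11853 + (13149/18735 + 2641/(-6470))) = 3848*(-11853 + (13149*(1/18735) + 2641*(-1/6470))) = 3848*(-11853 + (4383/6245 - 2641/6470)) = 3848*(-11853 + 2372993/8081030) = 3848*(-95782075597/8081030) = -184284713448628/4040515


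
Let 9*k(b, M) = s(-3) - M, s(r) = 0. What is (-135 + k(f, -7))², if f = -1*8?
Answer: 1459264/81 ≈ 18016.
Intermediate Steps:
f = -8
k(b, M) = -M/9 (k(b, M) = (0 - M)/9 = (-M)/9 = -M/9)
(-135 + k(f, -7))² = (-135 - ⅑*(-7))² = (-135 + 7/9)² = (-1208/9)² = 1459264/81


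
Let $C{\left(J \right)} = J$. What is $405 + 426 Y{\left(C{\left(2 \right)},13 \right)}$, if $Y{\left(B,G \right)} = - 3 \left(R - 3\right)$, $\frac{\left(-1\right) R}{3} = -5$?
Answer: $-14931$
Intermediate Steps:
$R = 15$ ($R = \left(-3\right) \left(-5\right) = 15$)
$Y{\left(B,G \right)} = -36$ ($Y{\left(B,G \right)} = - 3 \left(15 - 3\right) = \left(-3\right) 12 = -36$)
$405 + 426 Y{\left(C{\left(2 \right)},13 \right)} = 405 + 426 \left(-36\right) = 405 - 15336 = -14931$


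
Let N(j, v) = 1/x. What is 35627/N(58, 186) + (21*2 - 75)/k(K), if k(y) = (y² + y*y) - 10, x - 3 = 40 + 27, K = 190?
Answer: 180033919067/72190 ≈ 2.4939e+6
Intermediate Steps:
x = 70 (x = 3 + (40 + 27) = 3 + 67 = 70)
k(y) = -10 + 2*y² (k(y) = (y² + y²) - 10 = 2*y² - 10 = -10 + 2*y²)
N(j, v) = 1/70
35627/N(58, 186) + (21*2 - 75)/k(K) = 35627/(1/70) + (21*2 - 75)/(-10 + 2*190²) = 35627*70 + (42 - 75)/(-10 + 2*36100) = 2493890 - 33/(-10 + 72200) = 2493890 - 33/72190 = 180033919067/72190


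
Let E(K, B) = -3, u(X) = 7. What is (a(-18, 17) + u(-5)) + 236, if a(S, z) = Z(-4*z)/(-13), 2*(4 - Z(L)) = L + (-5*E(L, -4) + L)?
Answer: 6189/26 ≈ 238.04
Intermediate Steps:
Z(L) = -7/2 - L (Z(L) = 4 - (L + (-5*(-3) + L))/2 = 4 - (L + (15 + L))/2 = 4 - (15 + 2*L)/2 = 4 + (-15/2 - L) = -7/2 - L)
a(S, z) = 7/26 - 4*z/13 (a(S, z) = (-7/2 - (-4)*z)/(-13) = (-7/2 + 4*z)*(-1/13) = 7/26 - 4*z/13)
(a(-18, 17) + u(-5)) + 236 = ((7/26 - 4/13*17) + 7) + 236 = ((7/26 - 68/13) + 7) + 236 = (-129/26 + 7) + 236 = 53/26 + 236 = 6189/26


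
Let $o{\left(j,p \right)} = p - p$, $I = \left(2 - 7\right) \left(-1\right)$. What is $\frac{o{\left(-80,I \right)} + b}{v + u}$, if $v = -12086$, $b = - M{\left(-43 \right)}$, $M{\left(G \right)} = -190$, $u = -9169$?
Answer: $- \frac{38}{4251} \approx -0.0089391$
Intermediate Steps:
$I = 5$ ($I = \left(-5\right) \left(-1\right) = 5$)
$o{\left(j,p \right)} = 0$
$b = 190$ ($b = \left(-1\right) \left(-190\right) = 190$)
$\frac{o{\left(-80,I \right)} + b}{v + u} = \frac{0 + 190}{-12086 - 9169} = \frac{190}{-21255} = 190 \left(- \frac{1}{21255}\right) = - \frac{38}{4251}$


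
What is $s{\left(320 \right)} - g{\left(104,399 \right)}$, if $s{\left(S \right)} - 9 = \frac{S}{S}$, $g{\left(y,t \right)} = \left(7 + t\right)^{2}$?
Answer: $-164826$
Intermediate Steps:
$s{\left(S \right)} = 10$ ($s{\left(S \right)} = 9 + \frac{S}{S} = 9 + 1 = 10$)
$s{\left(320 \right)} - g{\left(104,399 \right)} = 10 - \left(7 + 399\right)^{2} = 10 - 406^{2} = 10 - 164836 = -164826$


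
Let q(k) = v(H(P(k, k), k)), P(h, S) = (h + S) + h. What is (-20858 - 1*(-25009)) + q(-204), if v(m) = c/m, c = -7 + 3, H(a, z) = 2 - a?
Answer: 1274355/307 ≈ 4151.0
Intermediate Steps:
P(h, S) = S + 2*h (P(h, S) = (S + h) + h = S + 2*h)
c = -4
v(m) = -4/m
q(k) = -4/(2 - 3*k) (q(k) = -4/(2 - (k + 2*k)) = -4/(2 - 3*k))
(-20858 - 1*(-25009)) + q(-204) = (-20858 - 1*(-25009)) + 4/(-2 + 3*(-204)) = (-20858 + 25009) + 4/(-2 - 612) = 4151 + 4/(-614) = 4151 + 4*(-1/614) = 4151 - 2/307 = 1274355/307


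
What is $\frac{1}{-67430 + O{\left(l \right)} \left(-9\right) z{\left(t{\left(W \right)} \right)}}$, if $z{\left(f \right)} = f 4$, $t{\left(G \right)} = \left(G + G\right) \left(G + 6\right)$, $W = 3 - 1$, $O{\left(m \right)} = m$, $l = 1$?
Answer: $- \frac{1}{68582} \approx -1.4581 \cdot 10^{-5}$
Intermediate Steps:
$W = 2$
$t{\left(G \right)} = 2 G \left(6 + G\right)$
$z{\left(f \right)} = 4 f$
$\frac{1}{-67430 + O{\left(l \right)} \left(-9\right) z{\left(t{\left(W \right)} \right)}} = \frac{1}{-67430 + 1 \left(-9\right) 4 \cdot 2 \cdot 2 \left(6 + 2\right)} = \frac{1}{-67430 - 9 \cdot 4 \cdot 2 \cdot 2 \cdot 8} = \frac{1}{-67430 - 9 \cdot 4 \cdot 32} = \frac{1}{-67430 - 1152} = \frac{1}{-68582} = - \frac{1}{68582}$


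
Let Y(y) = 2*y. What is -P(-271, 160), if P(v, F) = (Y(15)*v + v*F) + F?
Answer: 51330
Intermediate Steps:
P(v, F) = F + 30*v + F*v (P(v, F) = ((2*15)*v + v*F) + F = (30*v + F*v) + F = F + 30*v + F*v)
-P(-271, 160) = -(160 + 30*(-271) + 160*(-271)) = -(160 - 8130 - 43360) = -1*(-51330) = 51330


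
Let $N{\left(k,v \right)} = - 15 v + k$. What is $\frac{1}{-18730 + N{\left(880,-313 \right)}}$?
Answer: $- \frac{1}{13155} \approx -7.6017 \cdot 10^{-5}$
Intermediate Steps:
$N{\left(k,v \right)} = k - 15 v$
$\frac{1}{-18730 + N{\left(880,-313 \right)}} = \frac{1}{-18730 + \left(880 - -4695\right)} = \frac{1}{-18730 + \left(880 + 4695\right)} = \frac{1}{-18730 + 5575} = \frac{1}{-13155} = - \frac{1}{13155}$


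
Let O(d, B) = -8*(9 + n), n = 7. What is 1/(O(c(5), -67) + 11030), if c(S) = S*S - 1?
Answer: 1/10902 ≈ 9.1726e-5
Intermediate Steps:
c(S) = -1 + S² (c(S) = S² - 1 = -1 + S²)
O(d, B) = -128 (O(d, B) = -8*(9 + 7) = -8*16 = -128)
1/(O(c(5), -67) + 11030) = 1/(-128 + 11030) = 1/10902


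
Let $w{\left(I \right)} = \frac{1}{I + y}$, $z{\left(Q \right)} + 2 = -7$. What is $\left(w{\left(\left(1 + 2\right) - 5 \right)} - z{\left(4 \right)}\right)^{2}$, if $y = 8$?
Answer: $\frac{3025}{36} \approx 84.028$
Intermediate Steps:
$z{\left(Q \right)} = -9$ ($z{\left(Q \right)} = -2 - 7 = -9$)
$w{\left(I \right)} = \frac{1}{8 + I}$ ($w{\left(I \right)} = \frac{1}{I + 8} = \frac{1}{8 + I}$)
$\left(w{\left(\left(1 + 2\right) - 5 \right)} - z{\left(4 \right)}\right)^{2} = \left(\frac{1}{8 + \left(\left(1 + 2\right) - 5\right)} - -9\right)^{2} = \left(\frac{1}{8 + \left(3 - 5\right)} + 9\right)^{2} = \left(\frac{1}{8 - 2} + 9\right)^{2} = \left(\frac{1}{6} + 9\right)^{2} = \left(\frac{55}{6}\right)^{2} = \frac{3025}{36}$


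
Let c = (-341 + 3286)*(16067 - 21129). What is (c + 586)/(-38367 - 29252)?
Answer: 14907004/67619 ≈ 220.46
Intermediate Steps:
c = -14907590 (c = 2945*(-5062) = -14907590)
(c + 586)/(-38367 - 29252) = (-14907590 + 586)/(-38367 - 29252) = -14907004/(-67619) = -14907004*(-1/67619) = 14907004/67619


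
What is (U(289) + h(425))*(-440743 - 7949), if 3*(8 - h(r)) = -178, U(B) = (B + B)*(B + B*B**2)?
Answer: -6260008096055336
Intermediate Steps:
U(B) = 2*B*(B + B**3) (U(B) = (2*B)*(B + B**3) = 2*B*(B + B**3))
h(r) = 202/3 (h(r) = 8 - 1/3*(-178) = 8 + 178/3 = 202/3)
(U(289) + h(425))*(-440743 - 7949) = (2*289**2*(1 + 289**2) + 202/3)*(-440743 - 7949) = (2*83521*(1 + 83521) + 202/3)*(-448692) = (2*83521*83522 + 202/3)*(-448692) = (13951681924 + 202/3)*(-448692) = (41855045974/3)*(-448692) = -6260008096055336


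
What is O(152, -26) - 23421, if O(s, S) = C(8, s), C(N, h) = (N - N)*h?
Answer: -23421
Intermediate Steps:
C(N, h) = 0 (C(N, h) = 0*h = 0)
O(s, S) = 0
O(152, -26) - 23421 = 0 - 23421 = -23421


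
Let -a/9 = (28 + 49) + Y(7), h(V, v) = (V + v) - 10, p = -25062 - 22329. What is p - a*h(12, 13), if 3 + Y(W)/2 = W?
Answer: -35916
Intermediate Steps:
Y(W) = -6 + 2*W
p = -47391
h(V, v) = -10 + V + v
a = -765 (a = -9*((28 + 49) + (-6 + 2*7)) = -9*(77 + (-6 + 14)) = -9*(77 + 8) = -9*85 = -765)
p - a*h(12, 13) = -47391 - (-765)*(-10 + 12 + 13) = -47391 - (-765)*15 = -47391 - 1*(-11475) = -47391 + 11475 = -35916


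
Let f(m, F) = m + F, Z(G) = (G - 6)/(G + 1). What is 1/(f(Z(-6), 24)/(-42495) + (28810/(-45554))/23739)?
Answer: -38295304352475/24811175057 ≈ -1543.5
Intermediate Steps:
Z(G) = (-6 + G)/(1 + G)
f(m, F) = F + m
1/(f(Z(-6), 24)/(-42495) + (28810/(-45554))/23739) = 1/((24 + (-6 - 6)/(1 - 6))/(-42495) + (28810/(-45554))/23739) = 1/((24 - 12/(-5))*(-1/42495) + (28810*(-1/45554))*(1/23739)) = 1/((24 - ⅕*(-12))*(-1/42495) - 14405/22777*1/23739) = 1/((24 + 12/5)*(-1/42495) - 14405/540703203) = 1/((132/5)*(-1/42495) - 14405/540703203) = 1/(-44/70825 - 14405/540703203) = 1/(-24811175057/38295304352475) = -38295304352475/24811175057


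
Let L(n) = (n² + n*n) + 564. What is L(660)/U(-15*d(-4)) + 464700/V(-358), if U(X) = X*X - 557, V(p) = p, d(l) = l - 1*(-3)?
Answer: -58296489/14857 ≈ -3923.8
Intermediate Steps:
L(n) = 564 + 2*n² (L(n) = (n² + n²) + 564 = 2*n² + 564 = 564 + 2*n²)
d(l) = 3 + l (d(l) = l + 3 = 3 + l)
U(X) = -557 + X² (U(X) = X² - 557 = -557 + X²)
L(660)/U(-15*d(-4)) + 464700/V(-358) = (564 + 2*660²)/(-557 + (-15*(3 - 4))²) + 464700/(-358) = (564 + 2*435600)/(-557 + (-15*(-1))²) + 464700*(-1/358) = (564 + 871200)/(-557 + 15²) - 232350/179 = 871764/(-557 + 225) - 232350/179 = 871764/(-332) - 232350/179 = 871764*(-1/332) - 232350/179 = -217941/83 - 232350/179 = -58296489/14857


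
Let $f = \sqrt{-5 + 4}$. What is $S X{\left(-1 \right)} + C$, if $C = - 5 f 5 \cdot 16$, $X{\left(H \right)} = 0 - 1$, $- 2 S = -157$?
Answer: $- \frac{157}{2} - 400 i \approx -78.5 - 400.0 i$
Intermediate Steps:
$S = \frac{157}{2}$ ($S = \left(- \frac{1}{2}\right) \left(-157\right) = \frac{157}{2} \approx 78.5$)
$X{\left(H \right)} = -1$ ($X{\left(H \right)} = 0 - 1 = -1$)
$f = i$ ($f = \sqrt{-1} = i \approx 1.0 i$)
$C = - 400 i$ ($C = - 5 i 5 \cdot 16 = - 25 i 16 = - 400 i \approx - 400.0 i$)
$S X{\left(-1 \right)} + C = \frac{157}{2} \left(-1\right) - 400 i = - \frac{157}{2} - 400 i$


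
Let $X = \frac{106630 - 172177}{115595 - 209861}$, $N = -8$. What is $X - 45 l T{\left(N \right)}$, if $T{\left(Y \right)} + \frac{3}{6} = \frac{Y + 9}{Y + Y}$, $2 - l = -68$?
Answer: $\frac{74263607}{41896} \approx 1772.6$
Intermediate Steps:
$l = 70$ ($l = 2 - -68 = 2 + 68 = 70$)
$T{\left(Y \right)} = - \frac{1}{2} + \frac{9 + Y}{2 Y}$ ($T{\left(Y \right)} = - \frac{1}{2} + \frac{Y + 9}{Y + Y} = - \frac{1}{2} + \frac{9 + Y}{2 Y}$)
$X = \frac{7283}{10474}$ ($X = - \frac{65547}{-94266} = \left(-65547\right) \left(- \frac{1}{94266}\right) = \frac{7283}{10474} \approx 0.69534$)
$X - 45 l T{\left(N \right)} = \frac{7283}{10474} - 45 \cdot 70 \frac{9}{2 \left(-8\right)} = \frac{7283}{10474} - 3150 \cdot \frac{9}{2} \left(- \frac{1}{8}\right) = \frac{7283}{10474} - 3150 \left(- \frac{9}{16}\right) = \frac{7283}{10474} - - \frac{14175}{8} = \frac{7283}{10474} + \frac{14175}{8} = \frac{74263607}{41896}$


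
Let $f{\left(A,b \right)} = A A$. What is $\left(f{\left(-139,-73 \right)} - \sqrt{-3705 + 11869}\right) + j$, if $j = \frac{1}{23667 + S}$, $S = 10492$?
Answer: $\frac{659986040}{34159} - 2 \sqrt{2041} \approx 19231.0$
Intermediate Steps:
$f{\left(A,b \right)} = A^{2}$
$j = \frac{1}{34159}$ ($j = \frac{1}{23667 + 10492} = \frac{1}{34159} \approx 2.9275 \cdot 10^{-5}$)
$\left(f{\left(-139,-73 \right)} - \sqrt{-3705 + 11869}\right) + j = \left(\left(-139\right)^{2} - \sqrt{-3705 + 11869}\right) + \frac{1}{34159} = \left(19321 - \sqrt{8164}\right) + \frac{1}{34159} = \left(19321 - 2 \sqrt{2041}\right) + \frac{1}{34159} = \frac{659986040}{34159} - 2 \sqrt{2041}$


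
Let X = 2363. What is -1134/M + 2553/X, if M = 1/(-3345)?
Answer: 8963405043/2363 ≈ 3.7932e+6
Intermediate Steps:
M = -1/3345 ≈ -0.00029895
-1134/M + 2553/X = -1134/(-1/3345) + 2553/2363 = -1134*(-3345) + 2553*(1/2363) = 3793230 + 2553/2363 = 8963405043/2363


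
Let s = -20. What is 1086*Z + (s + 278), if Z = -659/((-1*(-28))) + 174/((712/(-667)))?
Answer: -126047127/623 ≈ -2.0232e+5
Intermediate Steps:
Z = -232427/1246 (Z = -659/28 + 174/((712*(-1/667))) = -659*1/28 + 174/(-712/667) = -659/28 + 174*(-667/712) = -659/28 - 58029/356 = -232427/1246 ≈ -186.54)
1086*Z + (s + 278) = 1086*(-232427/1246) + (-20 + 278) = -126207861/623 + 258 = -126047127/623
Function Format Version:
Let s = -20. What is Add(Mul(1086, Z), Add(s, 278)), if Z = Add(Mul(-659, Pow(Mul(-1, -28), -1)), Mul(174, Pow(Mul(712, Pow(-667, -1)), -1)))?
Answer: Rational(-126047127, 623) ≈ -2.0232e+5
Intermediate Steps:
Z = Rational(-232427, 1246) (Z = Add(Mul(-659, Pow(28, -1)), Mul(174, Pow(Mul(712, Rational(-1, 667)), -1))) = Add(Mul(-659, Rational(1, 28)), Mul(174, Pow(Rational(-712, 667), -1))) = Add(Rational(-659, 28), Mul(174, Rational(-667, 712))) = Add(Rational(-659, 28), Rational(-58029, 356)) = Rational(-232427, 1246) ≈ -186.54)
Add(Mul(1086, Z), Add(s, 278)) = Add(Mul(1086, Rational(-232427, 1246)), Add(-20, 278)) = Add(Rational(-126207861, 623), 258) = Rational(-126047127, 623)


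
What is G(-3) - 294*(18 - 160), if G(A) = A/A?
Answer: 41749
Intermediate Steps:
G(A) = 1
G(-3) - 294*(18 - 160) = 1 - 294*(18 - 160) = 1 - 294*(-142) = 1 + 41748 = 41749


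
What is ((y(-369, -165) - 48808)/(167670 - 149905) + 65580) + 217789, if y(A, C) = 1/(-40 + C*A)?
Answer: 306293819868066/1080911425 ≈ 2.8337e+5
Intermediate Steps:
y(A, C) = 1/(-40 + A*C)
((y(-369, -165) - 48808)/(167670 - 149905) + 65580) + 217789 = ((1/(-40 - 369*(-165)) - 48808)/(167670 - 149905) + 65580) + 217789 = ((1/(-40 + 60885) - 48808)/17765 + 65580) + 217789 = ((1/60845 - 48808)*(1/17765) + 65580) + 217789 = (-2969722759/60845*1/17765 + 65580) + 217789 = (-2969722759/1080911425 + 65580) + 217789 = 70883201528741/1080911425 + 217789 = 306293819868066/1080911425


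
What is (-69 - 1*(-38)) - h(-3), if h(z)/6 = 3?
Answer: -49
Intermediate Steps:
h(z) = 18 (h(z) = 6*3 = 18)
(-69 - 1*(-38)) - h(-3) = (-69 - 1*(-38)) - 1*18 = (-69 + 38) - 18 = -31 - 18 = -49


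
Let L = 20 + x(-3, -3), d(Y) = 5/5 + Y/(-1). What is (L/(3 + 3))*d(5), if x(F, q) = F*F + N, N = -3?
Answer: -52/3 ≈ -17.333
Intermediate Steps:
d(Y) = 1 - Y (d(Y) = 5*(1/5) + Y*(-1) = 1 - Y)
x(F, q) = -3 + F**2 (x(F, q) = F*F - 3 = F**2 - 3 = -3 + F**2)
L = 26 (L = 20 + (-3 + (-3)**2) = 20 + (-3 + 9) = 20 + 6 = 26)
(L/(3 + 3))*d(5) = (26/(3 + 3))*(1 - 1*5) = (26/6)*(1 - 5) = ((1/6)*26)*(-4) = (13/3)*(-4) = -52/3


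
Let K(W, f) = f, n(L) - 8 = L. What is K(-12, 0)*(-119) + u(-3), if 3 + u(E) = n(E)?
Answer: 2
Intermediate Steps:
n(L) = 8 + L
u(E) = 5 + E (u(E) = -3 + (8 + E) = 5 + E)
K(-12, 0)*(-119) + u(-3) = 0*(-119) + (5 - 3) = 0 + 2 = 2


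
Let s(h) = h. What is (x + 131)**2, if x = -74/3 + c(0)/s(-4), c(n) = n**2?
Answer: 101761/9 ≈ 11307.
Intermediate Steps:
x = -74/3 (x = -74/3 + 0**2/(-4) = -74*1/3 + 0*(-1/4) = -74/3 + 0 = -74/3 ≈ -24.667)
(x + 131)**2 = (-74/3 + 131)**2 = (319/3)**2 = 101761/9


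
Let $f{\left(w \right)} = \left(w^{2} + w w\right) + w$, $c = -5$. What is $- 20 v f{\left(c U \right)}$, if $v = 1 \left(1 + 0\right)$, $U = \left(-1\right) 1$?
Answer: $-1100$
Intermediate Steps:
$U = -1$
$v = 1$ ($v = 1 \cdot 1 = 1$)
$f{\left(w \right)} = w + 2 w^{2}$ ($f{\left(w \right)} = \left(w^{2} + w^{2}\right) + w = 2 w^{2} + w = w + 2 w^{2}$)
$- 20 v f{\left(c U \right)} = - 20 \cdot 1 \left(-5\right) \left(-1\right) \left(1 + 2 \left(\left(-5\right) \left(-1\right)\right)\right) = - 20 \cdot 1 \cdot 5 \left(1 + 2 \cdot 5\right) = - 20 \cdot 1 \cdot 5 \left(1 + 10\right) = - 20 \cdot 1 \cdot 5 \cdot 11 = - 20 \cdot 1 \cdot 55 = \left(-20\right) 55 = -1100$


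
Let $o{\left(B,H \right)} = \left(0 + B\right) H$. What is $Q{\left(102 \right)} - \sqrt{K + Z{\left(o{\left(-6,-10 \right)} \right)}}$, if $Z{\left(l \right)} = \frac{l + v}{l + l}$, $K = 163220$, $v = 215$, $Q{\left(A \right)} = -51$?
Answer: $-51 - \frac{\sqrt{23504010}}{12} \approx -455.01$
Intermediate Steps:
$o{\left(B,H \right)} = B H$
$Z{\left(l \right)} = \frac{215 + l}{2 l}$ ($Z{\left(l \right)} = \frac{l + 215}{l + l} = \frac{215 + l}{2 l}$)
$Q{\left(102 \right)} - \sqrt{K + Z{\left(o{\left(-6,-10 \right)} \right)}} = -51 - \sqrt{163220 + \frac{215 - -60}{2 \left(\left(-6\right) \left(-10\right)\right)}} = -51 - \sqrt{163220 + \frac{215 + 60}{2 \cdot 60}} = -51 - \sqrt{163220 + \frac{1}{2} \cdot \frac{1}{60} \cdot 275} = -51 - \sqrt{163220 + \frac{55}{24}} = -51 - \sqrt{\frac{3917335}{24}} = -51 - \frac{\sqrt{23504010}}{12}$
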